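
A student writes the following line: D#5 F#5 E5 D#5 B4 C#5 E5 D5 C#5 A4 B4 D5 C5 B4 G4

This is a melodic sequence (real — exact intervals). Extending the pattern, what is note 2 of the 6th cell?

Ab4

With 5-note cells, note 2 of each statement runs F#5, E5, D5.
Each moves down a 2nd. Continuing: C5 → Bb4 → Ab4.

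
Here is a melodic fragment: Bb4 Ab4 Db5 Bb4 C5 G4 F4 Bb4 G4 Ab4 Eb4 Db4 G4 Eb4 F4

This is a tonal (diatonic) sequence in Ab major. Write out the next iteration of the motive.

C4 Bb3 Eb4 C4 Db4

Unit = 5 notes; the statements start on Bb4, G4, Eb4, moving down a 3rd each time.
From C4 the diatonic shape gives C4 Bb3 Eb4 C4 Db4.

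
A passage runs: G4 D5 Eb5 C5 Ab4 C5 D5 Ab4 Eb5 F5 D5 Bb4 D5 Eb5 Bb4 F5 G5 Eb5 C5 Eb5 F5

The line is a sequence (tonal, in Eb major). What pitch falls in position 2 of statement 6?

The unit is 7 notes. Position-2 pitches of the 3 shown cells: D5, Eb5, F5.
Extending up a 2nd: G5 → Ab5 → Bb5.

Bb5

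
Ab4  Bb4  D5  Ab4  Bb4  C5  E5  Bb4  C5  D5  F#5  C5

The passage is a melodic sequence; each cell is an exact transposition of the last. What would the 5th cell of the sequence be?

E5 F#5 A#5 E5

With a 4-note motive the entries are Ab4, Bb4, C5, each up a 2nd from the previous.
Extending up a 2nd: D5 → E5.
Statement 5 starts on E5 and keeps the same exact contour: E5 F#5 A#5 E5.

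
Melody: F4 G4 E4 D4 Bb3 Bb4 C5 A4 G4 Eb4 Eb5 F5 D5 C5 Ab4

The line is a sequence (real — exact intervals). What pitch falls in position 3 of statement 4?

With 5-note cells, note 3 of each statement runs E4, A4, D5.
One more up a 4th gives G5.

G5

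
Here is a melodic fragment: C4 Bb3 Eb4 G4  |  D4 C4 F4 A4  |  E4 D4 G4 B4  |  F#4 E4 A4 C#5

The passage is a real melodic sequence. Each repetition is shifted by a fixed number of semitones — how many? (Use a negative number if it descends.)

With a 4-note motive the entries are C4, D4, E4, F#4, each up a 2nd from the previous.
C4→D4 is 62 − 60 = 2 semitones.

2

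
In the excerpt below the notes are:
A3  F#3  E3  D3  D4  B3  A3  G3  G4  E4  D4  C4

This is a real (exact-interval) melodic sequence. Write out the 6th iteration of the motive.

Bb5 G5 F5 Eb5

The 4-note cells begin on A3, D4, G4 — each up a 4th from the last.
Extending up a 4th: C5 → F5 → Bb5.
Statement 6 starts on Bb5 and keeps the same exact contour: Bb5 G5 F5 Eb5.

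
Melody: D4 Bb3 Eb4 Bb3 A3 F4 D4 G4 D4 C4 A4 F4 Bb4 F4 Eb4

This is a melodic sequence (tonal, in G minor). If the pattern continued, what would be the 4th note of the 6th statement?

Eb5

Grouping in 5s, the 4th note of each cell is Bb3, D4, F4.
Each moves up a 3rd. Continuing: A4 → C5 → Eb5.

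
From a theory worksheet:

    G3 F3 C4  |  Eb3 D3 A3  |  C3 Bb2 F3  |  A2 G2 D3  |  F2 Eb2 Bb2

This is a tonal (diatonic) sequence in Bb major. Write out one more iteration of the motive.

Taking 3-note groups, the heads are G3, Eb3, C3, A2, F2: the pattern moves down a 3rd.
From D2 the diatonic shape gives D2 C2 G2.

D2 C2 G2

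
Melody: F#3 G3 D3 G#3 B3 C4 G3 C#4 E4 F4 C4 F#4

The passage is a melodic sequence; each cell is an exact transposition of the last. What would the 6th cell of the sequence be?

The 4-note cells begin on F#3, B3, E4 — each up a 4th from the last.
Extending up a 4th: A4 → D5 → G5.
So cell 6 is G5 Ab5 Eb5 A5.

G5 Ab5 Eb5 A5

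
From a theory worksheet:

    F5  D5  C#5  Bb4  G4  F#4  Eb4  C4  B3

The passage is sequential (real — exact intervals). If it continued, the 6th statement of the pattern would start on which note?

Gb2

Unit = 3 notes; the statements start on F5, Bb4, Eb4, moving down a 5th each time.
Extending the heads down a 5th: Ab3 → Db3 → Gb2.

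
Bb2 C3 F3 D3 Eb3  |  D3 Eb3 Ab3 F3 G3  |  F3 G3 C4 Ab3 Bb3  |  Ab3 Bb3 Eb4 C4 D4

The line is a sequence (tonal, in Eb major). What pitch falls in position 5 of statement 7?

The unit is 5 notes. Position-5 pitches of the 4 shown cells: Eb3, G3, Bb3, D4.
Each moves up a 3rd. Continuing: F4 → Ab4 → C5.

C5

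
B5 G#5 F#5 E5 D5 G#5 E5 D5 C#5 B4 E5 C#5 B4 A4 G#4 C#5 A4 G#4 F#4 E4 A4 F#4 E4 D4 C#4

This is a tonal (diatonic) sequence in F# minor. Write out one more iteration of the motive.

Taking 5-note groups, the heads are B5, G#5, E5, C#5, A4: the pattern moves down a 3rd.
From F#4 the diatonic shape gives F#4 D4 C#4 B3 A3.

F#4 D4 C#4 B3 A3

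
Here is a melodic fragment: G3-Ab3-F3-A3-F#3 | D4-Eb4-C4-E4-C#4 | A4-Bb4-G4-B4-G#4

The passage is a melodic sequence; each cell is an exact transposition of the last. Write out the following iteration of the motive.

The 5-note cells begin on G3, D4, A4 — each up a 5th from the last.
So cell 4 is E5 F5 D5 F#5 D#5.

E5 F5 D5 F#5 D#5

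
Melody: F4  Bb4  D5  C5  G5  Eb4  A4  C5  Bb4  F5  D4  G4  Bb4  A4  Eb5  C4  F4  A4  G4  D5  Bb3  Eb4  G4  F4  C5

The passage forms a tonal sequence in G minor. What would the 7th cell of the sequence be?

G3 C4 Eb4 D4 A4

The 5-note cells begin on F4, Eb4, D4, C4, Bb3 — each down a 2nd from the last.
Continuing the starts: A3 → G3.
Statement 7 starts on G3 and keeps the same diatonic contour: G3 C4 Eb4 D4 A4.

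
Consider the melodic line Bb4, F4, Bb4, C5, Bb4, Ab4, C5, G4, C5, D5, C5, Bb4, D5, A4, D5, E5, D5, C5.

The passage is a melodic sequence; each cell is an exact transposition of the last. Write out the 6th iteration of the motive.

The 6-note cells begin on Bb4, C5, D5 — each up a 2nd from the last.
Continuing the starts: E5 → F#5 → G#5.
So cell 6 is G#5 D#5 G#5 A#5 G#5 F#5.

G#5 D#5 G#5 A#5 G#5 F#5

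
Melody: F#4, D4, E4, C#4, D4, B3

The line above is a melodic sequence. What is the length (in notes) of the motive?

There are 6 notes; a 2-note unit gives 3 cells:
F#4 D4 | E4 C#4 | D4 B3
Each cell is the previous one down a 2nd — so the unit is 2 notes.

2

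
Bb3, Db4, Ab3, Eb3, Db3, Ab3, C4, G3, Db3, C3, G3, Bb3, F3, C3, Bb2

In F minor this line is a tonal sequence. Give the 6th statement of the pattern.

Db3 F3 C3 G2 F2

With a 5-note motive the entries are Bb3, Ab3, G3, each down a 2nd from the previous.
Continuing the starts: F3 → Eb3 → Db3.
So cell 6 is Db3 F3 C3 G2 F2.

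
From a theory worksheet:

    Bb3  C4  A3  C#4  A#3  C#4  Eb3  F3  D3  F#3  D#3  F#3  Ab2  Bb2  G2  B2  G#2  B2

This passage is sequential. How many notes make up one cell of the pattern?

6

Try groups of 6 (3 cells in 18 notes):
Bb3 C4 A3 C#4 A#3 C#4 | Eb3 F3 D3 F#3 D#3 F#3 | Ab2 Bb2 G2 B2 G#2 B2
Every group is a transposition down a 5th of the one before; no shorter unit works.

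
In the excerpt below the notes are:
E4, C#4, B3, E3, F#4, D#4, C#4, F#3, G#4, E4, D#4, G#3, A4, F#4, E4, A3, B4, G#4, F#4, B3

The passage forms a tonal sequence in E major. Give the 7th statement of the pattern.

D#5 B4 A4 D#4

The 4-note cells begin on E4, F#4, G#4, A4, B4 — each up a 2nd from the last.
Continuing the starts: C#5 → D#5.
Statement 7 starts on D#5 and keeps the same diatonic contour: D#5 B4 A4 D#4.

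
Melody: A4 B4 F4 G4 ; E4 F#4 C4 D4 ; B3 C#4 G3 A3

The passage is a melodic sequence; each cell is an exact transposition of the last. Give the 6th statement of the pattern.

The 4-note cells begin on A4, E4, B3 — each down a 4th from the last.
Extending down a 4th: F#3 → C#3 → G#2.
From G#2 the exact shape gives G#2 A#2 E2 F#2.

G#2 A#2 E2 F#2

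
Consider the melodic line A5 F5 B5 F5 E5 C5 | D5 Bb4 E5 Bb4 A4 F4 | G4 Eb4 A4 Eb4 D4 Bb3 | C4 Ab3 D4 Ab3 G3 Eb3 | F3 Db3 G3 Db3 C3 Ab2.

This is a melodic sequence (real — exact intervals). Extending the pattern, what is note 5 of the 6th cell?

F2

With 6-note cells, note 5 of each statement runs E5, A4, D4, G3, C3.
One more down a 5th gives F2.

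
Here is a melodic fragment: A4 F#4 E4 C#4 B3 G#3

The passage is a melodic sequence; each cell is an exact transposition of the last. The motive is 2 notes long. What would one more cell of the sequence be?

F#3 D#3

Taking 2-note groups, the heads are A4, E4, B3: the pattern moves down a 4th.
Statement 4 starts on F#3 and keeps the same exact contour: F#3 D#3.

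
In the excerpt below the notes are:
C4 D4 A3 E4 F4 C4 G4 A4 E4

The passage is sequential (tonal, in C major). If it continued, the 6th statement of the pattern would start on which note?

F5

Taking 3-note groups, the heads are C4, E4, G4: the pattern moves up a 3rd.
Extending the heads up a 3rd: B4 → D5 → F5.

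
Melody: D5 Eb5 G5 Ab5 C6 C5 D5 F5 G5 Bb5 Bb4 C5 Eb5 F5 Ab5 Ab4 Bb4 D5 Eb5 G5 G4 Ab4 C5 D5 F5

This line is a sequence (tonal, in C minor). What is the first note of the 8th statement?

D4

The 5-note cells begin on D5, C5, Bb4, Ab4, G4 — each down a 2nd from the last.
Extending the heads down a 2nd: F4 → Eb4 → D4.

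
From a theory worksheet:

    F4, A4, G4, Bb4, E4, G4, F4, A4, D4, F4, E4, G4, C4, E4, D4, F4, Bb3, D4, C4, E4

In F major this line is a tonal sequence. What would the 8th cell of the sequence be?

F3 A3 G3 Bb3

Taking 4-note groups, the heads are F4, E4, D4, C4, Bb3: the pattern moves down a 2nd.
Carrying on: A3 → G3 → F3.
From F3 the diatonic shape gives F3 A3 G3 Bb3.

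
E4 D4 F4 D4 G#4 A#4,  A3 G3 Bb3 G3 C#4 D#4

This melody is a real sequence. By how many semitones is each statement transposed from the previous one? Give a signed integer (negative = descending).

-7

Unit = 6 notes; the statements start on E4, A3, moving down a 5th each time.
E4→A3 is 57 − 64 = -7 semitones.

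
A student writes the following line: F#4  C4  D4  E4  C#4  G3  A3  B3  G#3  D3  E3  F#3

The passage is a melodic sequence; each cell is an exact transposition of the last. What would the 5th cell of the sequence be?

Unit = 4 notes; the statements start on F#4, C#4, G#3, moving down a 4th each time.
Continuing the starts: D#3 → A#2.
Statement 5 starts on A#2 and keeps the same exact contour: A#2 E2 F#2 G#2.

A#2 E2 F#2 G#2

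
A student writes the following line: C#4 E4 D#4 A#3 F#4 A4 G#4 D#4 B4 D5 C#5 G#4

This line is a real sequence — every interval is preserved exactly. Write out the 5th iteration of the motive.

Taking 4-note groups, the heads are C#4, F#4, B4: the pattern moves up a 4th.
Continuing the starts: E5 → A5.
Statement 5 starts on A5 and keeps the same exact contour: A5 C6 B5 F#5.

A5 C6 B5 F#5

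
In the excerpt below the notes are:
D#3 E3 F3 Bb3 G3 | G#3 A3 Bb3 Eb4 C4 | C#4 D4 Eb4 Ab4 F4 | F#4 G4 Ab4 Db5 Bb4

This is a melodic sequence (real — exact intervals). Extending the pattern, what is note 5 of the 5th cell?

Eb5

With 5-note cells, note 5 of each statement runs G3, C4, F4, Bb4.
From Bb4, up a 4th gives Eb5.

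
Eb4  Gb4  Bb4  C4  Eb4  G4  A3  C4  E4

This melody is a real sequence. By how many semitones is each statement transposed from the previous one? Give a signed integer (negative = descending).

-3

The 3-note cells begin on Eb4, C4, A3 — each down a 3rd from the last.
Eb4 to C4 spans -3 semitones.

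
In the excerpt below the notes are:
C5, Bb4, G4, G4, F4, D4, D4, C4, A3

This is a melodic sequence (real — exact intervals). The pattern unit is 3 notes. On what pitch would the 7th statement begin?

With a 3-note motive the entries are C5, G4, D4, each down a 4th from the previous.
Continuing: A3 → E3 → B2 → F#2. Statement 7 starts on F#2.

F#2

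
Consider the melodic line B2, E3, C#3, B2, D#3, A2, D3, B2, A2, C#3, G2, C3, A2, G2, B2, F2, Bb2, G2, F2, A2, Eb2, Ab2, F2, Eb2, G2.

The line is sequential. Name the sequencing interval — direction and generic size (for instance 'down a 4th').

down a 2nd

With a 5-note motive the entries are B2, A2, G2, F2, Eb2, each down a 2nd from the previous.
B2 to A2 is down a 2nd.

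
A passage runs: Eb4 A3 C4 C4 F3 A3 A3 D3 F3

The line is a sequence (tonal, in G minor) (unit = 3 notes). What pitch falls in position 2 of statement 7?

C2

With 3-note cells, note 2 of each statement runs A3, F3, D3.
Each moves down a 3rd. Continuing: Bb2 → G2 → Eb2 → C2.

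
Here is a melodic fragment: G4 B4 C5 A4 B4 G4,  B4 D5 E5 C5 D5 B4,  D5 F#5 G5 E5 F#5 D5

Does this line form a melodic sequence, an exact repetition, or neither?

sequence

Each 6-note cell is the previous one transposed up a 3rd.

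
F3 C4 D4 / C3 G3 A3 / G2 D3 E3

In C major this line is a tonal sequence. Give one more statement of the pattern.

With a 3-note motive the entries are F3, C3, G2, each down a 4th from the previous.
So cell 4 is D2 A2 B2.

D2 A2 B2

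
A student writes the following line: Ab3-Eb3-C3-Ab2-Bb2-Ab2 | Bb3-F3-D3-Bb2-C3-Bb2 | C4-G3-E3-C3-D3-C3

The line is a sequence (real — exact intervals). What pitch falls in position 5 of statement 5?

The unit is 6 notes. Position-5 pitches of the 3 shown cells: Bb2, C3, D3.
Extending up a 2nd: E3 → F#3.

F#3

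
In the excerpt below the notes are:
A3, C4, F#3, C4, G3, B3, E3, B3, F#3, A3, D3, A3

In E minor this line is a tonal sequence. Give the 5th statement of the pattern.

D3 F#3 B2 F#3

Taking 4-note groups, the heads are A3, G3, F#3: the pattern moves down a 2nd.
Continuing the starts: E3 → D3.
So cell 5 is D3 F#3 B2 F#3.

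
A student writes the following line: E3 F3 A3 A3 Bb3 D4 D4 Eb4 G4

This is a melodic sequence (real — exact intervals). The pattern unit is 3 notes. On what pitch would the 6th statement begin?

F5

The 3-note cells begin on E3, A3, D4 — each up a 4th from the last.
Extending the heads up a 4th: G4 → C5 → F5.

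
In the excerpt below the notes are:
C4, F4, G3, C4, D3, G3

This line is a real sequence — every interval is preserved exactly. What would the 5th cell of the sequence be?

With a 2-note motive the entries are C4, G3, D3, each down a 4th from the previous.
Continuing the starts: A2 → E2.
So cell 5 is E2 A2.

E2 A2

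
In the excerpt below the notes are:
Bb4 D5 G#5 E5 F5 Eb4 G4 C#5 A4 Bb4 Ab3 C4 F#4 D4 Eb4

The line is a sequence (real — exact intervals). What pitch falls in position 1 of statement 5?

Gb2

With 5-note cells, note 1 of each statement runs Bb4, Eb4, Ab3.
Extending down a 5th: Db3 → Gb2.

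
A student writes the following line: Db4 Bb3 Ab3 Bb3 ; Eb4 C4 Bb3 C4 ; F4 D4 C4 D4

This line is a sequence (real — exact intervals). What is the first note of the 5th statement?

A4

Unit = 4 notes; the statements start on Db4, Eb4, F4, moving up a 2nd each time.
Continuing: G4 → A4. Statement 5 starts on A4.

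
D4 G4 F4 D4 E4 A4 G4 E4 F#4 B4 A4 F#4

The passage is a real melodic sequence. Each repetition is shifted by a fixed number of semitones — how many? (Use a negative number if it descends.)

With a 4-note motive the entries are D4, E4, F#4, each up a 2nd from the previous.
D4 to E4 spans +2 semitones.

2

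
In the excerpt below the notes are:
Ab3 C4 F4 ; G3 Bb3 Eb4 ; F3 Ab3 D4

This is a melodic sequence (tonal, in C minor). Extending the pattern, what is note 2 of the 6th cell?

The unit is 3 notes. Position-2 pitches of the 3 shown cells: C4, Bb3, Ab3.
Carrying that down a 2nd forward: G3 → F3 → Eb3.

Eb3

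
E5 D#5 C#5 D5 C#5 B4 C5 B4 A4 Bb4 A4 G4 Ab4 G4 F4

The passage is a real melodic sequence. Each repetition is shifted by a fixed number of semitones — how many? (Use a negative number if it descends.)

Unit = 3 notes; the statements start on E5, D5, C5, Bb4, Ab4, moving down a 2nd each time.
Counting half-steps from E5 to D5: -2.

-2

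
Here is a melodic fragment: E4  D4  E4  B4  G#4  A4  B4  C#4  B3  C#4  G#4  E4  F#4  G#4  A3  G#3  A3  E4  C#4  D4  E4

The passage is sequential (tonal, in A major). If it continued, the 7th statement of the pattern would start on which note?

G#2

Unit = 7 notes; the statements start on E4, C#4, A3, moving down a 3rd each time.
Extending the heads down a 3rd: F#3 → D3 → B2 → G#2.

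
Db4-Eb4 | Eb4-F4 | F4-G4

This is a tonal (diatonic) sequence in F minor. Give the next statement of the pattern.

G4 Ab4

Taking 2-note groups, the heads are Db4, Eb4, F4: the pattern moves up a 2nd.
Statement 4 starts on G4 and keeps the same diatonic contour: G4 Ab4.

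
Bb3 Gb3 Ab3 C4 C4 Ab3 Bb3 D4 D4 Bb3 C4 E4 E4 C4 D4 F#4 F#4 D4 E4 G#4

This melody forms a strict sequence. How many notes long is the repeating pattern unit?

Try groups of 4 (5 cells in 20 notes):
Bb3 Gb3 Ab3 C4 | C4 Ab3 Bb3 D4 | D4 Bb3 C4 E4 | E4 C4 D4 F#4 | F#4 D4 E4 G#4
Each cell is the previous one up a 2nd — so the unit is 4 notes.

4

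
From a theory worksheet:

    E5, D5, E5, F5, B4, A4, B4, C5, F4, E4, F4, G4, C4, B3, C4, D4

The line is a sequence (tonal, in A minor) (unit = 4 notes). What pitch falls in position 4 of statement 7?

B2

The unit is 4 notes. Position-4 pitches of the 4 shown cells: F5, C5, G4, D4.
Carrying that down a 4th forward: A3 → E3 → B2.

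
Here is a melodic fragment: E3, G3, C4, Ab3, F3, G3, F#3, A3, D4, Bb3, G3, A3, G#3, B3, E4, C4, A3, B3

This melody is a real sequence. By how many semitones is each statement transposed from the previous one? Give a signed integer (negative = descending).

2

With a 6-note motive the entries are E3, F#3, G#3, each up a 2nd from the previous.
Counting half-steps from E3 to F#3: 2.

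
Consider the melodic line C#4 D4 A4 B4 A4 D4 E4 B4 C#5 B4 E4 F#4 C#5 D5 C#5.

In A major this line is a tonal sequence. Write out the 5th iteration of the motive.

With a 5-note motive the entries are C#4, D4, E4, each up a 2nd from the previous.
Continuing the starts: F#4 → G#4.
Statement 5 starts on G#4 and keeps the same diatonic contour: G#4 A4 E5 F#5 E5.

G#4 A4 E5 F#5 E5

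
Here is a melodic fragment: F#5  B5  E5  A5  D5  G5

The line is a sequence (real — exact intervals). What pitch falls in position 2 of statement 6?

Db5

With 2-note cells, note 2 of each statement runs B5, A5, G5.
Each moves down a 2nd. Continuing: F5 → Eb5 → Db5.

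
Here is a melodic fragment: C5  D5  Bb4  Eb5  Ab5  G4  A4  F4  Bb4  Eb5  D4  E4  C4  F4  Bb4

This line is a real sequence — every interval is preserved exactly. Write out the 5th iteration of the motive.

Taking 5-note groups, the heads are C5, G4, D4: the pattern moves down a 4th.
Continuing the starts: A3 → E3.
Statement 5 starts on E3 and keeps the same exact contour: E3 F#3 D3 G3 C4.

E3 F#3 D3 G3 C4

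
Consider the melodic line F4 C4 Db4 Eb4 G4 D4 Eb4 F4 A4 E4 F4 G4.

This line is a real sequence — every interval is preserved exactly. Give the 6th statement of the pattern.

With a 4-note motive the entries are F4, G4, A4, each up a 2nd from the previous.
Carrying on: B4 → C#5 → D#5.
So cell 6 is D#5 A#4 B4 C#5.

D#5 A#4 B4 C#5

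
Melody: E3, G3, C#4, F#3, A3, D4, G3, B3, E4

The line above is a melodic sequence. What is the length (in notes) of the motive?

Try groups of 3 (3 cells in 9 notes):
E3 G3 C#4 | F#3 A3 D4 | G3 B3 E4
Every group is a transposition up a 2nd of the one before; no shorter unit works.

3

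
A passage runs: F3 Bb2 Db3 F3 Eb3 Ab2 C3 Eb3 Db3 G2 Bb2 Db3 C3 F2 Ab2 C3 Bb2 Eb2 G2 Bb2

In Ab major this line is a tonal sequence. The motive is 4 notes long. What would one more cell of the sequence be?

Ab2 Db2 F2 Ab2

With a 4-note motive the entries are F3, Eb3, Db3, C3, Bb2, each down a 2nd from the previous.
From Ab2 the diatonic shape gives Ab2 Db2 F2 Ab2.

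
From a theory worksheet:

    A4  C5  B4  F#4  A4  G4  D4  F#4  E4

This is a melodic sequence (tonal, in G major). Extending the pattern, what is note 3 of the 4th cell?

C4

Grouping in 3s, the 3rd note of each cell is B4, G4, E4.
From E4, down a 3rd gives C4.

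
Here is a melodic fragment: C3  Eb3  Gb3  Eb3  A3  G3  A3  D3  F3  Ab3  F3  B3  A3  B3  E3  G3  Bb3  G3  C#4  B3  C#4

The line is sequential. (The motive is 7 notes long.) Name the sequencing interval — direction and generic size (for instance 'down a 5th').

The 7-note cells begin on C3, D3, E3 — each up a 2nd from the last.
C3 to D3 is up a 2nd.

up a 2nd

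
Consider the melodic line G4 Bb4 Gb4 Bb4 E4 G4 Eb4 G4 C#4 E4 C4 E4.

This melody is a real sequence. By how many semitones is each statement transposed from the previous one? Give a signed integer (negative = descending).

The 4-note cells begin on G4, E4, C#4 — each down a 3rd from the last.
G4→E4 is 64 − 67 = -3 semitones.

-3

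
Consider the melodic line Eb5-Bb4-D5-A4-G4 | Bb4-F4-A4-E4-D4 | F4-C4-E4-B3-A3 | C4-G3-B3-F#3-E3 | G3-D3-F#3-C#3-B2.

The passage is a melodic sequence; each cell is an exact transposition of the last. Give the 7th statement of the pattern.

A2 E2 G#2 D#2 C#2

Unit = 5 notes; the statements start on Eb5, Bb4, F4, C4, G3, moving down a 4th each time.
Extending down a 4th: D3 → A2.
So cell 7 is A2 E2 G#2 D#2 C#2.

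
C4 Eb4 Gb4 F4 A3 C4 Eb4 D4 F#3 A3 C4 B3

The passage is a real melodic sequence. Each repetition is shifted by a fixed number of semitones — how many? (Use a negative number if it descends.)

-3

The 4-note cells begin on C4, A3, F#3 — each down a 3rd from the last.
C4 to A3 spans -3 semitones.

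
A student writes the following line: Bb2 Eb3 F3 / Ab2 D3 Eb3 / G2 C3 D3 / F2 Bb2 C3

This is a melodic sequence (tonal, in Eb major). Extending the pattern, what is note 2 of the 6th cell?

With 3-note cells, note 2 of each statement runs Eb3, D3, C3, Bb2.
Carrying that down a 2nd forward: Ab2 → G2.

G2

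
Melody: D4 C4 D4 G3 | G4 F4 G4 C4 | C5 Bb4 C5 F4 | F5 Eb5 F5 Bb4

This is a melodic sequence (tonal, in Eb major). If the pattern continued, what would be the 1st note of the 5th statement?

Bb5

The unit is 4 notes. Position-1 pitches of the 4 shown cells: D4, G4, C5, F5.
Each moves up a 4th; the next is Bb5.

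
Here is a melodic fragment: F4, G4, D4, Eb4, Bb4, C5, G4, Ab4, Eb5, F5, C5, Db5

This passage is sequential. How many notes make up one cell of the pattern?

4

There are 12 notes; a 4-note unit gives 3 cells:
F4 G4 D4 Eb4 | Bb4 C5 G4 Ab4 | Eb5 F5 C5 Db5
Each cell is the previous one up a 4th — so the unit is 4 notes.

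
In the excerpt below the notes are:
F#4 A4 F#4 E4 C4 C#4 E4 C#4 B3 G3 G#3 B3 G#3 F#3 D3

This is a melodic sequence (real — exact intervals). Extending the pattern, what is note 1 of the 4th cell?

With 5-note cells, note 1 of each statement runs F#4, C#4, G#3.
From G#3, down a 4th gives D#3.

D#3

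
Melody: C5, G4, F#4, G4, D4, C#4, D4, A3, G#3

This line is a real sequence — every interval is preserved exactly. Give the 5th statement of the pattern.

E3 B2 A#2

Unit = 3 notes; the statements start on C5, G4, D4, moving down a 4th each time.
Extending down a 4th: A3 → E3.
From E3 the exact shape gives E3 B2 A#2.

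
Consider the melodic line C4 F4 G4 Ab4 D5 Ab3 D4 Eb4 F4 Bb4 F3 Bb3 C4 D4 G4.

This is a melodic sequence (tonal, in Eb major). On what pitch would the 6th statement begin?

Taking 5-note groups, the heads are C4, Ab3, F3: the pattern moves down a 3rd.
Continuing: D3 → Bb2 → G2. Statement 6 starts on G2.

G2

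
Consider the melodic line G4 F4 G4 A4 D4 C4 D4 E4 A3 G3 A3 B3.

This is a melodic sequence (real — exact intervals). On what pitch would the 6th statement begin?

Taking 4-note groups, the heads are G4, D4, A3: the pattern moves down a 4th.
Continuing: E3 → B2 → F#2. Statement 6 starts on F#2.

F#2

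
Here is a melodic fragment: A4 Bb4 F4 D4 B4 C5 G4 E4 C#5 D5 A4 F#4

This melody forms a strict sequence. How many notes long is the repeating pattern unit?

4

There are 12 notes; a 4-note unit gives 3 cells:
A4 Bb4 F4 D4 | B4 C5 G4 E4 | C#5 D5 A4 F#4
That's a consistent up a 2nd shift per cell, and no other grouping gives one.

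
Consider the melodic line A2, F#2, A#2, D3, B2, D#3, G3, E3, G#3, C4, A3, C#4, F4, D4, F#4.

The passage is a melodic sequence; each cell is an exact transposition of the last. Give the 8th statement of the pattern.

The 3-note cells begin on A2, D3, G3, C4, F4 — each up a 4th from the last.
Extending up a 4th: Bb4 → Eb5 → Ab5.
From Ab5 the exact shape gives Ab5 F5 A5.

Ab5 F5 A5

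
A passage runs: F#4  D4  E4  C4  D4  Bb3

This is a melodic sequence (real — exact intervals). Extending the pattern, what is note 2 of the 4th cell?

The unit is 2 notes. Position-2 pitches of the 3 shown cells: D4, C4, Bb3.
One more down a 2nd gives Ab3.

Ab3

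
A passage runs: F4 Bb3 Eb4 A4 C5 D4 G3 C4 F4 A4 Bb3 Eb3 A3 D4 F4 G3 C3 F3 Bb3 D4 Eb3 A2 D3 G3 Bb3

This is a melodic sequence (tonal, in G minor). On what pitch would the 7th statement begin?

Taking 5-note groups, the heads are F4, D4, Bb3, G3, Eb3: the pattern moves down a 3rd.
Extending the heads down a 3rd: C3 → A2.

A2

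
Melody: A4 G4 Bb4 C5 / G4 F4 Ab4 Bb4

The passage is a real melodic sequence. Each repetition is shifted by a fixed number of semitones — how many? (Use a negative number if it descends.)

-2

Taking 4-note groups, the heads are A4, G4: the pattern moves down a 2nd.
A4→G4 is 67 − 69 = -2 semitones.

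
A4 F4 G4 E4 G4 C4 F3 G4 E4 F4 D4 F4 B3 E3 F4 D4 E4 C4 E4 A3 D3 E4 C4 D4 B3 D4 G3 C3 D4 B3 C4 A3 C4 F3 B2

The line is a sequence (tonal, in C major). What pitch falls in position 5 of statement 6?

B3

Grouping in 7s, the 5th note of each cell is G4, F4, E4, D4, C4.
One more down a 2nd gives B3.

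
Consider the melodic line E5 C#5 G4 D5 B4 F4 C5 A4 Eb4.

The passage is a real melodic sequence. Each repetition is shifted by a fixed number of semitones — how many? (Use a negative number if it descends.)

Unit = 3 notes; the statements start on E5, D5, C5, moving down a 2nd each time.
E5 to D5 spans -2 semitones.

-2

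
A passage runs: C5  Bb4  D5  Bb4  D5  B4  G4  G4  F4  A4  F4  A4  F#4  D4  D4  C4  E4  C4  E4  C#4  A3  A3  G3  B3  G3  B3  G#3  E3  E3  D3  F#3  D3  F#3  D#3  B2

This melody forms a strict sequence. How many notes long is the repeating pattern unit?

Try groups of 7 (5 cells in 35 notes):
C5 Bb4 D5 Bb4 D5 B4 G4 | G4 F4 A4 F4 A4 F#4 D4 | D4 C4 E4 C4 E4 C#4 A3 | A3 G3 B3 G3 B3 G#3 E3 | E3 D3 F#3 D3 F#3 D#3 B2
Every group is a transposition down a 4th of the one before; no shorter unit works.

7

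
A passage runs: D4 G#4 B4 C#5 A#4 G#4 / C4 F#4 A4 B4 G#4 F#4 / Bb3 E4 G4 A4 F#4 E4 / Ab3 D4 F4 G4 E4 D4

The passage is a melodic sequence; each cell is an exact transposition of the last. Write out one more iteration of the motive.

The 6-note cells begin on D4, C4, Bb3, Ab3 — each down a 2nd from the last.
So cell 5 is Gb3 C4 Eb4 F4 D4 C4.

Gb3 C4 Eb4 F4 D4 C4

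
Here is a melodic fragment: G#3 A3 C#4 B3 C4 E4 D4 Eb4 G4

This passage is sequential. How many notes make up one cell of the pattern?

3

9 notes total. Splitting into 3 groups of 3:
G#3 A3 C#4 | B3 C4 E4 | D4 Eb4 G4
That's a consistent up a 3rd shift per cell, and no other grouping gives one.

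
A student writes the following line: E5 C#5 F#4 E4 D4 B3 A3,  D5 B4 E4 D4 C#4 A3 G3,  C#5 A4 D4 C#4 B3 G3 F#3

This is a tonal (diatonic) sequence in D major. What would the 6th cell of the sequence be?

Taking 7-note groups, the heads are E5, D5, C#5: the pattern moves down a 2nd.
Carrying on: B4 → A4 → G4.
So cell 6 is G4 E4 A3 G3 F#3 D3 C#3.

G4 E4 A3 G3 F#3 D3 C#3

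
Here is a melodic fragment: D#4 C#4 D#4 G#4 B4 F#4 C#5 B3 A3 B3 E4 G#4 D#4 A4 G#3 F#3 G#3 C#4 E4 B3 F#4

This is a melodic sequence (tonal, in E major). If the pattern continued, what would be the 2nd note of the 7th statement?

The unit is 7 notes. Position-2 pitches of the 3 shown cells: C#4, A3, F#3.
Carrying that down a 3rd forward: D#3 → B2 → G#2 → E2.

E2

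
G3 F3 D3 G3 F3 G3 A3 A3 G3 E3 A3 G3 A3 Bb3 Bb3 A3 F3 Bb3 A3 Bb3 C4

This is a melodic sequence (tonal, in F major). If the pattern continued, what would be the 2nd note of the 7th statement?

Grouping in 7s, the 2nd note of each cell is F3, G3, A3.
Carrying that up a 2nd forward: Bb3 → C4 → D4 → E4.

E4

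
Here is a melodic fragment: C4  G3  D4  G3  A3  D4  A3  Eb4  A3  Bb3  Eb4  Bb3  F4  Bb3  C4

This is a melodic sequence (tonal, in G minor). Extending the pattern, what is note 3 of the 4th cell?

G4

With 5-note cells, note 3 of each statement runs D4, Eb4, F4.
From F4, up a 2nd gives G4.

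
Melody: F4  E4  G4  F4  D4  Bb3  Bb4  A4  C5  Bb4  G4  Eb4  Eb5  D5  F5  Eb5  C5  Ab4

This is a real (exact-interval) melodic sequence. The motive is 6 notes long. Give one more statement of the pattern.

Ab5 G5 Bb5 Ab5 F5 Db5

Taking 6-note groups, the heads are F4, Bb4, Eb5: the pattern moves up a 4th.
So cell 4 is Ab5 G5 Bb5 Ab5 F5 Db5.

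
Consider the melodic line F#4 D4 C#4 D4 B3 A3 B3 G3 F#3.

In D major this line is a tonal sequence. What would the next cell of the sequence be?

With a 3-note motive the entries are F#4, D4, B3, each down a 3rd from the previous.
So cell 4 is G3 E3 D3.

G3 E3 D3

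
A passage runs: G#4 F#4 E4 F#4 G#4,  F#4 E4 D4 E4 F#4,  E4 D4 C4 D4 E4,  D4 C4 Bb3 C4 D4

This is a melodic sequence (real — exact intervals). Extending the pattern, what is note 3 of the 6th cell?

Grouping in 5s, the 3rd note of each cell is E4, D4, C4, Bb3.
Carrying that down a 2nd forward: Ab3 → Gb3.

Gb3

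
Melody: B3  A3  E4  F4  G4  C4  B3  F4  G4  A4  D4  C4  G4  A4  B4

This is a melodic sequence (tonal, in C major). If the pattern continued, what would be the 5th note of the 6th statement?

E5

Grouping in 5s, the 5th note of each cell is G4, A4, B4.
Each moves up a 2nd. Continuing: C5 → D5 → E5.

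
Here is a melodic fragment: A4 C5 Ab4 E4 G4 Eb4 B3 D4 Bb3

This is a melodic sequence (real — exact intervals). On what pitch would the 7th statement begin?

D#2

Unit = 3 notes; the statements start on A4, E4, B3, moving down a 4th each time.
Continuing: F#3 → C#3 → G#2 → D#2. Statement 7 starts on D#2.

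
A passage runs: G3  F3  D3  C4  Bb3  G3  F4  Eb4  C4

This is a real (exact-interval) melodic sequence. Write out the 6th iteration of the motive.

Ab5 Gb5 Eb5

The 3-note cells begin on G3, C4, F4 — each up a 4th from the last.
Continuing the starts: Bb4 → Eb5 → Ab5.
So cell 6 is Ab5 Gb5 Eb5.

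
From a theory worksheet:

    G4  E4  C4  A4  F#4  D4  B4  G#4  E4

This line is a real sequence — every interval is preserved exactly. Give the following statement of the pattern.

C#5 A#4 F#4

Taking 3-note groups, the heads are G4, A4, B4: the pattern moves up a 2nd.
From C#5 the exact shape gives C#5 A#4 F#4.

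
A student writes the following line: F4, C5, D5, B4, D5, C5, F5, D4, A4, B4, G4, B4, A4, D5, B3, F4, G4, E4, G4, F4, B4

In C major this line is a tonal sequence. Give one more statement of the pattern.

Taking 7-note groups, the heads are F4, D4, B3: the pattern moves down a 3rd.
So cell 4 is G3 D4 E4 C4 E4 D4 G4.

G3 D4 E4 C4 E4 D4 G4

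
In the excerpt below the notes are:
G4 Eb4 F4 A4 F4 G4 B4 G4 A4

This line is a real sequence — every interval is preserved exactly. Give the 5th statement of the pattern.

Taking 3-note groups, the heads are G4, A4, B4: the pattern moves up a 2nd.
Extending up a 2nd: C#5 → D#5.
Statement 5 starts on D#5 and keeps the same exact contour: D#5 B4 C#5.

D#5 B4 C#5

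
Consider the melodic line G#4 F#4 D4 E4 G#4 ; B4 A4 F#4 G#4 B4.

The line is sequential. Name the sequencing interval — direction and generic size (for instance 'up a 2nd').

up a 3rd

Unit = 5 notes; the statements start on G#4, B4, moving up a 3rd each time.
From G#4 to B4: up a 3rd.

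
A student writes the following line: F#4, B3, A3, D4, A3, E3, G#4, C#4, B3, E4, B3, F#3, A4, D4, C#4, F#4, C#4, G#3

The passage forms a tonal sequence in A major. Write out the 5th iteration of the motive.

C#5 F#4 E4 A4 E4 B3

Taking 6-note groups, the heads are F#4, G#4, A4: the pattern moves up a 2nd.
Continuing the starts: B4 → C#5.
From C#5 the diatonic shape gives C#5 F#4 E4 A4 E4 B3.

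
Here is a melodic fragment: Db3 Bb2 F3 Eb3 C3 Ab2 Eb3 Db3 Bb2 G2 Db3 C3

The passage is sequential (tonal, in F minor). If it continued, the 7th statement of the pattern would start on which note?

With a 4-note motive the entries are Db3, C3, Bb2, each down a 2nd from the previous.
Extending the heads down a 2nd: Ab2 → G2 → F2 → Eb2.

Eb2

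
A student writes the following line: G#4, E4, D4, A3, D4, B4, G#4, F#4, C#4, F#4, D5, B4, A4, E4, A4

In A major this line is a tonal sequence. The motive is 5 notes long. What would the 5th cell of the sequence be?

A5 F#5 E5 B4 E5

Unit = 5 notes; the statements start on G#4, B4, D5, moving up a 3rd each time.
Continuing the starts: F#5 → A5.
So cell 5 is A5 F#5 E5 B4 E5.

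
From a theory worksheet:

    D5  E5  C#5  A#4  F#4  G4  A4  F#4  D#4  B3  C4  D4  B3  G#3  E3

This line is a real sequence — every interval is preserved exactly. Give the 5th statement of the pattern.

The 5-note cells begin on D5, G4, C4 — each down a 5th from the last.
Continuing the starts: F3 → Bb2.
From Bb2 the exact shape gives Bb2 C3 A2 F#2 D2.

Bb2 C3 A2 F#2 D2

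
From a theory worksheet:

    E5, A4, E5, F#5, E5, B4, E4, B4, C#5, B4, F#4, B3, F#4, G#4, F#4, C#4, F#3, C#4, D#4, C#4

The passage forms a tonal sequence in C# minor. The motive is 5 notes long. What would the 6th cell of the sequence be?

D#3 G#2 D#3 E3 D#3

With a 5-note motive the entries are E5, B4, F#4, C#4, each down a 4th from the previous.
Continuing the starts: G#3 → D#3.
Statement 6 starts on D#3 and keeps the same diatonic contour: D#3 G#2 D#3 E3 D#3.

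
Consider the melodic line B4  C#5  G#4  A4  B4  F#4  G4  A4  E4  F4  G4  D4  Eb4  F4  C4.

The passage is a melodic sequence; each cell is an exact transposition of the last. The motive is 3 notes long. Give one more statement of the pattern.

The 3-note cells begin on B4, A4, G4, F4, Eb4 — each down a 2nd from the last.
Statement 6 starts on Db4 and keeps the same exact contour: Db4 Eb4 Bb3.

Db4 Eb4 Bb3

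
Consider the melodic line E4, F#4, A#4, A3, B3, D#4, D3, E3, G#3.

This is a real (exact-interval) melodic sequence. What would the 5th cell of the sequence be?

With a 3-note motive the entries are E4, A3, D3, each down a 5th from the previous.
Carrying on: G2 → C2.
From C2 the exact shape gives C2 D2 F#2.

C2 D2 F#2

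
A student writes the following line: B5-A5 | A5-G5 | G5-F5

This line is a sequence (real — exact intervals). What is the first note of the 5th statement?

Eb5

With a 2-note motive the entries are B5, A5, G5, each down a 2nd from the previous.
Continuing: F5 → Eb5. Statement 5 starts on Eb5.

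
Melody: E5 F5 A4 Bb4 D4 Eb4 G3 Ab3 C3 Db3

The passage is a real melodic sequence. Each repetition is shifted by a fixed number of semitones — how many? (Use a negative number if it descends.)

-7

With a 2-note motive the entries are E5, A4, D4, G3, C3, each down a 5th from the previous.
E5 to A4 spans -7 semitones.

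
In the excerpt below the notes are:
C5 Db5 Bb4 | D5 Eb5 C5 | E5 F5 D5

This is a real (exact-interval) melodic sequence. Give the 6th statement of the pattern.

Unit = 3 notes; the statements start on C5, D5, E5, moving up a 2nd each time.
Extending up a 2nd: F#5 → G#5 → A#5.
From A#5 the exact shape gives A#5 B5 G#5.

A#5 B5 G#5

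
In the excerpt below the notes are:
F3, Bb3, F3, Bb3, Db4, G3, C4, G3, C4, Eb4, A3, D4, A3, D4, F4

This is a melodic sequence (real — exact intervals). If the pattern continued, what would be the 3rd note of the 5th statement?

Grouping in 5s, the 3rd note of each cell is F3, G3, A3.
Extending up a 2nd: B3 → C#4.

C#4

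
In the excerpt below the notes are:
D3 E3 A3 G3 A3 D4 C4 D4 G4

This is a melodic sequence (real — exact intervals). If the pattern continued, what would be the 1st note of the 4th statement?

F4

The unit is 3 notes. Position-1 pitches of the 3 shown cells: D3, G3, C4.
From C4, up a 4th gives F4.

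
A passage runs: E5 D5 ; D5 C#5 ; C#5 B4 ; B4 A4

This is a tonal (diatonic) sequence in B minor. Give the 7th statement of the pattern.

F#4 E4

Unit = 2 notes; the statements start on E5, D5, C#5, B4, moving down a 2nd each time.
Carrying on: A4 → G4 → F#4.
So cell 7 is F#4 E4.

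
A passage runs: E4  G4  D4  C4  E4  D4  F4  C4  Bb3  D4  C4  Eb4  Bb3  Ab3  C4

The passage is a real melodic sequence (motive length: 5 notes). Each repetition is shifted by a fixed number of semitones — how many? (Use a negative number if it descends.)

-2

Unit = 5 notes; the statements start on E4, D4, C4, moving down a 2nd each time.
E4→D4 is 62 − 64 = -2 semitones.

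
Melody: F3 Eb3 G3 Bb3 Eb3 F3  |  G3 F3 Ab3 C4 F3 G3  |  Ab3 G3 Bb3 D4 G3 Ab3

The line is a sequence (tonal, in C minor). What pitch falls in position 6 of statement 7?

Eb4

With 6-note cells, note 6 of each statement runs F3, G3, Ab3.
Carrying that up a 2nd forward: Bb3 → C4 → D4 → Eb4.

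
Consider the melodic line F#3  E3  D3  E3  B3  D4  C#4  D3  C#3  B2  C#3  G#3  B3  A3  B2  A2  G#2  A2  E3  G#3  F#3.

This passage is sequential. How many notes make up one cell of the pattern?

There are 21 notes; a 7-note unit gives 3 cells:
F#3 E3 D3 E3 B3 D4 C#4 | D3 C#3 B2 C#3 G#3 B3 A3 | B2 A2 G#2 A2 E3 G#3 F#3
Each cell is the previous one down a 3rd — so the unit is 7 notes.

7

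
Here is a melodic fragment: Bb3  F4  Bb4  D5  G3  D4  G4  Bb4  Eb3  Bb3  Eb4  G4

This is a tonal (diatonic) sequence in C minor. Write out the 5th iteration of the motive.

Ab2 Eb3 Ab3 C4

With a 4-note motive the entries are Bb3, G3, Eb3, each down a 3rd from the previous.
Carrying on: C3 → Ab2.
So cell 5 is Ab2 Eb3 Ab3 C4.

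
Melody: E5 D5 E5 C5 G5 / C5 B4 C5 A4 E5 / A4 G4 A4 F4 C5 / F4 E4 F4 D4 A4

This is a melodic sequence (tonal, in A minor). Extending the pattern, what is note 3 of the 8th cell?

With 5-note cells, note 3 of each statement runs E5, C5, A4, F4.
Carrying that down a 3rd forward: D4 → B3 → G3 → E3.

E3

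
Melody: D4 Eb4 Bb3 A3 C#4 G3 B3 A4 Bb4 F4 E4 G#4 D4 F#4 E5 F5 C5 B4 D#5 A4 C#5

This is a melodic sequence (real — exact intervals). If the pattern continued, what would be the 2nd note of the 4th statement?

The unit is 7 notes. Position-2 pitches of the 3 shown cells: Eb4, Bb4, F5.
One more up a 5th gives C6.

C6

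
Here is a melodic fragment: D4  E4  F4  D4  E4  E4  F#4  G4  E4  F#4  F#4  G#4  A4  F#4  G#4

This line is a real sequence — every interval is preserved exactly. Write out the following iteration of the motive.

Taking 5-note groups, the heads are D4, E4, F#4: the pattern moves up a 2nd.
Statement 4 starts on G#4 and keeps the same exact contour: G#4 A#4 B4 G#4 A#4.

G#4 A#4 B4 G#4 A#4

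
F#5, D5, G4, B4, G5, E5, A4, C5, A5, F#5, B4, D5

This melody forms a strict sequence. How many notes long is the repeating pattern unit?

Try groups of 4 (3 cells in 12 notes):
F#5 D5 G4 B4 | G5 E5 A4 C5 | A5 F#5 B4 D5
Each cell is the previous one up a 2nd — so the unit is 4 notes.

4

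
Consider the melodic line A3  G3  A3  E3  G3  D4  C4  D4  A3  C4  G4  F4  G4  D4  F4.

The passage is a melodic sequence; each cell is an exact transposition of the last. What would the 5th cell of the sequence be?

With a 5-note motive the entries are A3, D4, G4, each up a 4th from the previous.
Continuing the starts: C5 → F5.
So cell 5 is F5 Eb5 F5 C5 Eb5.

F5 Eb5 F5 C5 Eb5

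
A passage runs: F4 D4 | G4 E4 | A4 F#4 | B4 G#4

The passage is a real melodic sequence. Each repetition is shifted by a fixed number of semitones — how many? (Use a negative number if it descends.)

With a 2-note motive the entries are F4, G4, A4, B4, each up a 2nd from the previous.
Counting half-steps from F4 to G4: 2.

2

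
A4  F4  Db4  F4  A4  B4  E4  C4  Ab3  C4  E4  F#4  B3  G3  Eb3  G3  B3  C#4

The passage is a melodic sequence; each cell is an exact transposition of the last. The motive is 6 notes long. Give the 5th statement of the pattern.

C#3 A2 F2 A2 C#3 D#3

With a 6-note motive the entries are A4, E4, B3, each down a 4th from the previous.
Continuing the starts: F#3 → C#3.
Statement 5 starts on C#3 and keeps the same exact contour: C#3 A2 F2 A2 C#3 D#3.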